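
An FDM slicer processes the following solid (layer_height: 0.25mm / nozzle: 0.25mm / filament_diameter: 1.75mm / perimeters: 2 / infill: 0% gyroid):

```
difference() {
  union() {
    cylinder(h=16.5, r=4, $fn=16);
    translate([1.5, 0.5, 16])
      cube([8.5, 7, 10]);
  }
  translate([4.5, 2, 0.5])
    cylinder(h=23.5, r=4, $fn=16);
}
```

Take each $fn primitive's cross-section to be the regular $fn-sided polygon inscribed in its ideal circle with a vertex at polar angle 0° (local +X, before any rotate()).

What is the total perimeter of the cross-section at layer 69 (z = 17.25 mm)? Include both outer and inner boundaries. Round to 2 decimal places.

31.43 mm

At z = 17.25 mm: the cylinder does not reach this height (z outside [0, 16.5]); the 8.5×7 cube at (1.5, 0.5) contributes its full rectangle (perimeter 31.00 mm); Taking the union: only the 8.5×7 cube at (1.5, 0.5) is present, so the union is just that shape — boundary = 31.00 mm; the cylinder at (4.5, 2): section is a regular 16-gon, circumradius r=4 (perimeter = 2·16·4.000·sin(180°/16) = 24.97 mm); Subtracting the remaining from the first: starting from that combined region, the r=4 cylinder at (4.5, 2) partially overlaps it — only the 33.11 mm² overlap (of its 48.98 mm²) is removed, clipping the outline — boundary = 31.43 mm. Overall, the cross-section is a single solid region. Total boundary length (outer) = 31.43 mm.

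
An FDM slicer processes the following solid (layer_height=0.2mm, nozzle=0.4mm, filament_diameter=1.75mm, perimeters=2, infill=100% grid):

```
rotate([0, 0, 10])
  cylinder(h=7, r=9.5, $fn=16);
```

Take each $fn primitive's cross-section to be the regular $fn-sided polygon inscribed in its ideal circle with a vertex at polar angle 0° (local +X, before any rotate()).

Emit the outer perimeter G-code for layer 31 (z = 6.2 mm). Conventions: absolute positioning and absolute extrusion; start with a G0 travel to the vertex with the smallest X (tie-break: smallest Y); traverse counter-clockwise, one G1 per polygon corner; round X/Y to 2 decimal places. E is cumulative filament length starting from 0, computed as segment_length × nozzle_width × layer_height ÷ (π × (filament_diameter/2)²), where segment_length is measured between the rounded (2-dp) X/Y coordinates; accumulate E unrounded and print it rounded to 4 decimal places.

At z = 6.2 mm: the r=9.5 cylinder contributes a regular 16-gon of circumradius 9.5; (rotated 10° about Z; rotation is an isometry so areas/perimeters/island counts are preserved). The outline is a single polygon with 16 vertices. Extrusion per mm of travel: 0.4 × 0.2 / (π × 0.875²) = 0.033260. Accumulating E over each segment gives final E = 1.9723.

G0 X-9.36 Y-1.65 Z6.20
G1 X-8.01 Y-5.10 E0.1232
G1 X-5.45 Y-7.78 E0.2465
G1 X-2.06 Y-9.27 E0.3697
G1 X1.65 Y-9.36 E0.4931
G1 X5.10 Y-8.01 E0.6163
G1 X7.78 Y-5.45 E0.7396
G1 X9.27 Y-2.06 E0.8627
G1 X9.36 Y1.65 E0.9862
G1 X8.01 Y5.10 E1.1094
G1 X5.45 Y7.78 E1.2327
G1 X2.06 Y9.27 E1.3558
G1 X-1.65 Y9.36 E1.4792
G1 X-5.10 Y8.01 E1.6025
G1 X-7.78 Y5.45 E1.7257
G1 X-9.27 Y2.06 E1.8489
G1 X-9.36 Y-1.65 E1.9723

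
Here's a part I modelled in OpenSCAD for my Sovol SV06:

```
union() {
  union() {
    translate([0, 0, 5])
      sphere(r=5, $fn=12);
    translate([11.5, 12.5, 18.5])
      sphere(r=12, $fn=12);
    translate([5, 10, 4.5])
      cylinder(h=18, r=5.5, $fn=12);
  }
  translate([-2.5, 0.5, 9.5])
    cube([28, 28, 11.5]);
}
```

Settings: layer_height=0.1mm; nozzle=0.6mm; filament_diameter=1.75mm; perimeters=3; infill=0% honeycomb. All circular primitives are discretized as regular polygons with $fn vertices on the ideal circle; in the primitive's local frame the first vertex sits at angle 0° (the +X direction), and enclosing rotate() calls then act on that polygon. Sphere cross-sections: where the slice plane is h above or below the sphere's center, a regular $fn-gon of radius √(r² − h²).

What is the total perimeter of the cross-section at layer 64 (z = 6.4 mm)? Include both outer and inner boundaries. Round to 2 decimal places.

63.98 mm

At z = 6.4 mm: the r=5 sphere contributes a regular 12-gon of circumradius √(5²−1.4²) = 4.800 (perimeter = 2·12·4.800·sin(180°/12) = 29.82 mm); the sphere at (11.5, 12.5) is not intersected at this z (|z−center|=12.100 > r=12); the r=5.5 cylinder at (5, 10) gives a regular 12-gon of circumradius 5.5 (constant along its height) (perimeter = 2·12·5.500·sin(180°/12) = 34.16 mm); Merging all regions: the 2 present regions are separate (no shared area or edge), so areas and boundary lengths simply add and each stays a separate island — boundary = 63.98 mm; the cube at (-2.5, 0.5) is absent (z outside [9.5, 21]); Taking the union: only that combined region is present, so the union is just that shape — boundary = 63.98 mm. Overall, the cross-section has 2 separate islands. Total boundary length (outer) = 63.98 mm.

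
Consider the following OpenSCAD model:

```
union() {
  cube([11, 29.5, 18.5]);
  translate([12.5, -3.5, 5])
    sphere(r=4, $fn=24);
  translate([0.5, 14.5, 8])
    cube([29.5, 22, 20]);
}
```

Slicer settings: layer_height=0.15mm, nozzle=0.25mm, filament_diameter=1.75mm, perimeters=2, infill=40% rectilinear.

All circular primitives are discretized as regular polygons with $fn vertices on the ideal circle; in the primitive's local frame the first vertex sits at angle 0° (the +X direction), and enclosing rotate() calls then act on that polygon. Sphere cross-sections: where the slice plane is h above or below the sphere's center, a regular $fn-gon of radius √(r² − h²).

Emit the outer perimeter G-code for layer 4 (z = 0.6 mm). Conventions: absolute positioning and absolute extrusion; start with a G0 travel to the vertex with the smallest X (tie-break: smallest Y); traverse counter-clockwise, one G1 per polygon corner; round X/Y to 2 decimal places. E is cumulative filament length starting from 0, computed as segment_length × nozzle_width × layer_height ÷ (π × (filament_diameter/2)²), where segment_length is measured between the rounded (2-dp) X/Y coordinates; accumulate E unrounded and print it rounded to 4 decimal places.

At z = 0.6 mm: the 11×29.5 cube contributes its full rectangle; the sphere at (12.5, -3.5) is not intersected at this z (|z−center|=4.400 > r=4); the cube at (0.5, 14.5) is not intersected at this z (z outside [8, 28]); Merging all regions: only the 11×29.5 cube is present, so the union is just that shape — 1 connected region. The outline is a single polygon with 4 vertices. Extrusion per mm of travel: 0.25 × 0.15 / (π × 0.875²) = 0.015591. Accumulating E over each segment gives final E = 1.2628.

G0 X0.00 Y0.00 Z0.60
G1 X11.00 Y0.00 E0.1715
G1 X11.00 Y29.50 E0.6314
G1 X0.00 Y29.50 E0.8029
G1 X0.00 Y0.00 E1.2628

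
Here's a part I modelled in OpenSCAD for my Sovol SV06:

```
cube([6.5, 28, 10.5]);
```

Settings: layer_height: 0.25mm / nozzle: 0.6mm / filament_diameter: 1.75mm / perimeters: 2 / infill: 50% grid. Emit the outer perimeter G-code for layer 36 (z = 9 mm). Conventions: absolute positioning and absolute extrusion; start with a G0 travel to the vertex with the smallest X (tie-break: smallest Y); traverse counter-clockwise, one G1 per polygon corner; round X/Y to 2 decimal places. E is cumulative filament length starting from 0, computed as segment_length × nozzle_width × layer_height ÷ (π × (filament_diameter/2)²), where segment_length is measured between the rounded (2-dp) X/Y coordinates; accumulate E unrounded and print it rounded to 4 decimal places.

At z = 9 mm: the 6.5×28 cube contributes its full rectangle. The outline is a single polygon with 4 vertices. Extrusion per mm of travel: 0.6 × 0.25 / (π × 0.875²) = 0.062363. Accumulating E over each segment gives final E = 4.3030.

G0 X0.00 Y0.00 Z9.00
G1 X6.50 Y0.00 E0.4054
G1 X6.50 Y28.00 E2.1515
G1 X0.00 Y28.00 E2.5569
G1 X0.00 Y0.00 E4.3030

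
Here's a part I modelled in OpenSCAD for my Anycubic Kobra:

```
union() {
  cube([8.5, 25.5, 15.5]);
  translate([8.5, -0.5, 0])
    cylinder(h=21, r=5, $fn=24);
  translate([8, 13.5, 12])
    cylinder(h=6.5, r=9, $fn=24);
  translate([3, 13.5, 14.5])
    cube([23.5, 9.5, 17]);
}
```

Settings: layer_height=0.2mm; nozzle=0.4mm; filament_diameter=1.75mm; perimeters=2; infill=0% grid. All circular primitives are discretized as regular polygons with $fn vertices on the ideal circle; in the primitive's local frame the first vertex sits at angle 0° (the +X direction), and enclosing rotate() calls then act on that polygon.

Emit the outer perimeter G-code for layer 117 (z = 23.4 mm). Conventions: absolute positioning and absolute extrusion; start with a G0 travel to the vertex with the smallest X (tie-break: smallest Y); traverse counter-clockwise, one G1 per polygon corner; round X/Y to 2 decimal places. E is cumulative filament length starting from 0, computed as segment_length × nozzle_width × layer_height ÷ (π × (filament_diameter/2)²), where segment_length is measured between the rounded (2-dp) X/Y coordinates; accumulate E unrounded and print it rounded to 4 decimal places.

At z = 23.4 mm: the cube is not intersected at this z (z outside [0, 15.5]); the cylinder at (8.5, -0.5) is not intersected at this z (z outside [0, 21]); the cylinder at (8, 13.5) is not intersected at this z (z outside [12, 18.5]); the cube at (3, 13.5) (footprint 23.5×9.5) is included at this height; Combining (union): only the 23.5×9.5 cube at (3, 13.5) is present, so the union is just that shape — 1 connected region. The outline is a single polygon with 4 vertices. Extrusion per mm of travel: 0.4 × 0.2 / (π × 0.875²) = 0.033260. Accumulating E over each segment gives final E = 2.1952.

G0 X3.00 Y13.50 Z23.40
G1 X26.50 Y13.50 E0.7816
G1 X26.50 Y23.00 E1.0976
G1 X3.00 Y23.00 E1.8792
G1 X3.00 Y13.50 E2.1952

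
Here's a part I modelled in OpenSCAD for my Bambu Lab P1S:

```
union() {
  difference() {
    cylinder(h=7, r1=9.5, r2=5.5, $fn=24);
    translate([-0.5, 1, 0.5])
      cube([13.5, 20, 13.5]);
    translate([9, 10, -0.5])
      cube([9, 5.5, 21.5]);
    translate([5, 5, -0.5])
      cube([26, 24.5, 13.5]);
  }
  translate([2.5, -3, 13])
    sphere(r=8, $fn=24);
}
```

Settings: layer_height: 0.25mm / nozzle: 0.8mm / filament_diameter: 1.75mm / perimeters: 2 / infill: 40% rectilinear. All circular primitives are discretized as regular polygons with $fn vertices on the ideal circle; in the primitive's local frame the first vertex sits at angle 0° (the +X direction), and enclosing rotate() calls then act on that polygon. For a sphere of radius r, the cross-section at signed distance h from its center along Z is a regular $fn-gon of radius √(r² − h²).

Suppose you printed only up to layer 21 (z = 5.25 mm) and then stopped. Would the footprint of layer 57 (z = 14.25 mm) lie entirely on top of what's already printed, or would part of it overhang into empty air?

part overhangs

Compare the two slices. At z = 5.25: the cone: at t=0.750 of its height the radius interpolates to r₁+(r₂−r₁)t = 6.500, giving a regular 24-gon of that circumradius (area = (24/2)·6.500²·sin(360°/24) = 131.22 mm²); the cube at (-0.5, 1) is present — its section is the full 13.5×20 rectangle (area 270.00 mm²); the cube at (9, 10) is present — its section is the full 9×5.5 rectangle (area 49.50 mm²); the 26×24.5 cube at (5, 5) contributes its full rectangle (area 637.00 mm²); After the difference (first − rest): starting from the cone (131.22 mm²), the 13.5×20 cube at (-0.5, 1) partially overlaps it — only the 29.10 mm² overlap (of its 270.00 mm²) is removed, clipping the outline; the 9×5.5 cube at (9, 10) misses the remaining region (no effect); the 26×24.5 cube at (5, 5) misses the remaining region (no effect) — area = 102.12 mm²; the sphere at (2.5, -3): section is a regular 24-gon, circumradius = √(r²−h²) = √(8²−7.75²) = 1.984 (area = (24/2)·1.984²·sin(360°/24) = 12.23 mm²); Taking the union: the r=8 sphere at (2.5, -3) lies entirely inside the result so far, so the union is just the result so far — area = 102.12 mm². At z = 14.25: the cone is absent (z outside [0, 7]); the cube at (-0.5, 1) is not intersected at this z (z outside [0.5, 14]); the cube at (9, 10) (footprint 9×5.5) is included at this height (area 49.50 mm²); the cube at (5, 5) is absent (z outside [-0.5, 13]); Taking the first minus the rest: the first operand is absent here, so nothing remains; the r=8 sphere at (2.5, -3) contributes a regular 24-gon of circumradius √(8²−1.25²) = 7.902 (area = (24/2)·7.902²·sin(360°/24) = 193.92 mm²); Combining (union): only the r=8 sphere at (2.5, -3) is present, so the union is just that shape — area = 193.92 mm². Checking containment: at z = 14.25 the cross-section extends beyond the z = 5.25 cross-section by about 113.17 mm².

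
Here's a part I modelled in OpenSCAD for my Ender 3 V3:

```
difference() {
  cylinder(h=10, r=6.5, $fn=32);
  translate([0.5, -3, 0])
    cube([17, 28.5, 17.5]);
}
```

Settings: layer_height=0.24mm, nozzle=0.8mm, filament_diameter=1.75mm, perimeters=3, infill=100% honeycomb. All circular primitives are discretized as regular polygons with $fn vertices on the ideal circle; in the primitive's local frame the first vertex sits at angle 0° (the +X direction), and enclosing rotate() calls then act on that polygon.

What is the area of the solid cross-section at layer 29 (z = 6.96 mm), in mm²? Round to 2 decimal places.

At z = 6.96 mm: the r=6.5 cylinder contributes a regular 32-gon of circumradius 6.5 (area = (32/2)·6.500²·sin(360°/32) = 131.88 mm²); the cube at (0.5, -3) (footprint 17×28.5) is included at this height (area 484.50 mm²); After the difference (first − rest): starting from the r=6.5 cylinder (131.88 mm²), the 17×28.5 cube at (0.5, -3) partially overlaps it — only the 46.95 mm² overlap (of its 484.50 mm²) is removed, clipping the outline — area = 84.93 mm². Overall, the cross-section is a single solid region. Net area = 84.93 mm².

84.93 mm²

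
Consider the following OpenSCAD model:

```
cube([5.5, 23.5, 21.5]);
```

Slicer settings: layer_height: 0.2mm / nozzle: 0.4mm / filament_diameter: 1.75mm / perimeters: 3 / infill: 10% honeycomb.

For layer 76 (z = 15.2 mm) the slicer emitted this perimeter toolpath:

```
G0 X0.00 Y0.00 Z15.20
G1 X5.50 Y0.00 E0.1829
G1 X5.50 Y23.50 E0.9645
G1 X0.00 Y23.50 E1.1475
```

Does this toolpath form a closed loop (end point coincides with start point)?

no

Start point (G0): (0.00, 0.00). End point (last G1): the path does not return to the start — open.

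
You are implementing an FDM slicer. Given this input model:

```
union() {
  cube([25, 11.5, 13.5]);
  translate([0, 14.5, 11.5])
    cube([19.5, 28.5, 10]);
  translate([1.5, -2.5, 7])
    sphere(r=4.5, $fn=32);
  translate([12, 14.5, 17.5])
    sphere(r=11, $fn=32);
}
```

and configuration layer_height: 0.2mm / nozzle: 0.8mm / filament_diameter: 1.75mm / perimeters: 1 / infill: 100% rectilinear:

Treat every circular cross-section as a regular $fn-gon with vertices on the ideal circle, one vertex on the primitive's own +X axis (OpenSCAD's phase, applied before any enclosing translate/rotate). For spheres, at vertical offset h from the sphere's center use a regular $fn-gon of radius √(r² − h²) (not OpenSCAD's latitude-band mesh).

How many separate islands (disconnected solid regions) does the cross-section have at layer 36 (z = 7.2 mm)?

At z = 7.2 mm: the 25×11.5 cube contributes its full rectangle; the cube at (0, 14.5) does not reach this height (z outside [11.5, 21.5]); the r=4.5 sphere at (1.5, -2.5) contributes a regular 32-gon of circumradius √(4.5²−0.2²) = 4.496; the sphere at (12, 14.5): section is a regular 32-gon, circumradius = √(r²−h²) = √(11²−10.3²) = 3.861; Merging all regions: the regions partially overlap (shared area 10.82 mm²), so overlapping operands fuse into one piece — 1 connected region. Overall, the cross-section is a single solid region. Island count = 1.

1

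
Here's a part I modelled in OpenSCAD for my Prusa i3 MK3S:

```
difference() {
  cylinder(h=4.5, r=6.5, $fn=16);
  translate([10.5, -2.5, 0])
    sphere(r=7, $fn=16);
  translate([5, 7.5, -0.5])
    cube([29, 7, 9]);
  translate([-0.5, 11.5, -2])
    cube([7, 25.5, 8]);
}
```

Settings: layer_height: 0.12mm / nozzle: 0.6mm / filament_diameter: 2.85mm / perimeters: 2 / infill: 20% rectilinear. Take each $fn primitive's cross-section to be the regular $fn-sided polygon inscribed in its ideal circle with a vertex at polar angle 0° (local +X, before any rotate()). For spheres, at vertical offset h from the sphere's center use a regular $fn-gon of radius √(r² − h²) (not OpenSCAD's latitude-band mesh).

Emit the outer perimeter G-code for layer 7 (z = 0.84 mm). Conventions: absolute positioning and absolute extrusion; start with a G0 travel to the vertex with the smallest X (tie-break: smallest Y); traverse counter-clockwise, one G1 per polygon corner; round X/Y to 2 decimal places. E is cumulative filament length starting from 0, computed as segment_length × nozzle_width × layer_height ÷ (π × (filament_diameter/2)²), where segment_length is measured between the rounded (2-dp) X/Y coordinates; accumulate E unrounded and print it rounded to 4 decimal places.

At z = 0.84 mm: the cylinder: section is a regular 16-gon, circumradius r=6.5; the r=7 sphere at (10.5, -2.5) contributes a regular 16-gon of circumradius √(7²−0.84²) = 6.949; the cube at (5, 7.5) is present — its section is the full 29×7 rectangle; the cube at (-0.5, 11.5) is present — its section is the full 7×25.5 rectangle; After the difference (first − rest): starting from the r=6.5 cylinder, the r=7 sphere at (10.5, -2.5) partially overlaps it — only the 13.09 mm² overlap (of its 147.85 mm²) is removed, clipping the outline; the 29×7 cube at (5, 7.5) misses the remaining region (no effect); the 7×25.5 cube at (-0.5, 11.5) misses the remaining region (no effect) — 1 connected region. The outline is a single polygon with 17 vertices. Extrusion per mm of travel: 0.6 × 0.12 / (π × 1.425²) = 0.011286. Accumulating E over each segment gives final E = 0.4568.

G0 X-6.50 Y0.00 Z0.84
G1 X-6.01 Y-2.49 E0.0286
G1 X-4.60 Y-4.60 E0.0573
G1 X-2.49 Y-6.01 E0.0859
G1 X0.00 Y-6.50 E0.1146
G1 X2.49 Y-6.01 E0.1432
G1 X4.04 Y-4.97 E0.1643
G1 X3.55 Y-2.50 E0.1927
G1 X4.08 Y0.16 E0.2233
G1 X5.59 Y2.41 E0.2539
G1 X5.91 Y2.63 E0.2583
G1 X4.60 Y4.60 E0.2850
G1 X2.49 Y6.01 E0.3136
G1 X0.00 Y6.50 E0.3423
G1 X-2.49 Y6.01 E0.3709
G1 X-4.60 Y4.60 E0.3995
G1 X-6.01 Y2.49 E0.4282
G1 X-6.50 Y0.00 E0.4568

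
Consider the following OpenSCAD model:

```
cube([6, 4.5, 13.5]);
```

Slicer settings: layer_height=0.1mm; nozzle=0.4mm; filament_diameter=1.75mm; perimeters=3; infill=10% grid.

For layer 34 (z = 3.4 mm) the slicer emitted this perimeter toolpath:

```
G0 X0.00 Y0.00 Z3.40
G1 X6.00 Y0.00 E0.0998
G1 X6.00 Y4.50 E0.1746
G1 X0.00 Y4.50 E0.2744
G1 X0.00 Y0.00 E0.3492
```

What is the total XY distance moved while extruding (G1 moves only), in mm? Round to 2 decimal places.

21.00 mm

Sum the Euclidean lengths of each G1 segment: total = 21.00 mm.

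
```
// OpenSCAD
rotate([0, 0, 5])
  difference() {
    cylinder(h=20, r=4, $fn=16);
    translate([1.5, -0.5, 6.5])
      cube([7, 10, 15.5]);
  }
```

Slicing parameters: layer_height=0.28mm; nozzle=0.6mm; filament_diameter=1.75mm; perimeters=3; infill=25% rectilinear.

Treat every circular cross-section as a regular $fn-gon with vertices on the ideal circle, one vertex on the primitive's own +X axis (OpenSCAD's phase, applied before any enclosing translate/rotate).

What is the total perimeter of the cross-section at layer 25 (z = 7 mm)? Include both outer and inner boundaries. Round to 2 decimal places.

At z = 7 mm: the cylinder: section is a regular 16-gon, circumradius r=4 (perimeter = 2·16·4.000·sin(180°/16) = 24.97 mm); the 7×10 cube at (1.5, -0.5) contributes its full rectangle (perimeter 34.00 mm); After the difference (first − rest): starting from the r=4 cylinder, the 7×10 cube at (1.5, -0.5) partially overlaps it — only the 7.69 mm² overlap (of its 70.00 mm²) is removed, clipping the outline — boundary = 26.35 mm; (rotated 5° about Z; rotation is an isometry so areas/perimeters/island counts are preserved). Overall, the cross-section is a single solid region. Total boundary length (outer) = 26.35 mm.

26.35 mm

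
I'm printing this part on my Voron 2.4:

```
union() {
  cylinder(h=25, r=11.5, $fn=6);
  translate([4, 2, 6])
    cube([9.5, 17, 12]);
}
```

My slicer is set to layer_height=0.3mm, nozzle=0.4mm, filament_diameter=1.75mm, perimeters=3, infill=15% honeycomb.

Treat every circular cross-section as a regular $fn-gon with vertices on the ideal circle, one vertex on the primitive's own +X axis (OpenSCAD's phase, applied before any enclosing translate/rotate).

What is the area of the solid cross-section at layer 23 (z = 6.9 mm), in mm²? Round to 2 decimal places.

At z = 6.9 mm: the cylinder: section is a regular 6-gon, circumradius r=11.5 (area = (6/2)·11.500²·sin(360°/6) = 343.60 mm²); the cube at (4, 2) is present — its section is the full 9.5×17 rectangle (area 161.50 mm²); Taking the union: the regions partially overlap — summed areas 505.10 mm² minus the doubly-counted overlap 32.22 mm² gives 472.88 mm² — area = 472.88 mm². Overall, the cross-section is a single solid region. Net area = 472.88 mm².

472.88 mm²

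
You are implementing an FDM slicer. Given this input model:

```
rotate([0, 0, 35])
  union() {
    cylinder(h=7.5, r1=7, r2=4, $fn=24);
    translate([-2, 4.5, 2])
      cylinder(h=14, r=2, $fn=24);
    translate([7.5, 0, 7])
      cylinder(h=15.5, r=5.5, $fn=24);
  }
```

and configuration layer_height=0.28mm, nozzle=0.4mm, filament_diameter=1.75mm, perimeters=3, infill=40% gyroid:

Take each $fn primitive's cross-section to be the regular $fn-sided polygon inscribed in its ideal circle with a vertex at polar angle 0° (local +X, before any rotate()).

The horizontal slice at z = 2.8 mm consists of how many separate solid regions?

At z = 2.8 mm: the cone contributes a regular 24-gon of circumradius 5.880 (interpolated between r1=7 and r2=4 at t=0.373); the cylinder at (-2, 4.5): section is a regular 24-gon, circumradius r=2; the cylinder at (7.5, 0) is not intersected at this z (z outside [7, 22.5]); Taking the union: the regions partially overlap (shared area 9.38 mm²), so overlapping operands fuse into one piece — 1 connected region; (rotated 35° about Z; rotation is an isometry so areas/perimeters/island counts are preserved). The result has 1 disconnected region.

1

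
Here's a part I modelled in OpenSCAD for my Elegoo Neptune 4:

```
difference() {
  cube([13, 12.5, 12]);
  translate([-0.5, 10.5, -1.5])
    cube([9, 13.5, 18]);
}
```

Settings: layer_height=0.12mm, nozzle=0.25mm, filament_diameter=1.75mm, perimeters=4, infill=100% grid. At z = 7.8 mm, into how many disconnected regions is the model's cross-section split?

At z = 7.8 mm: the cube (footprint 13×12.5) is included at this height; the cube at (-0.5, 10.5) is present — its section is the full 9×13.5 rectangle; Taking the first minus the rest: starting from the 13×12.5 cube, the 9×13.5 cube at (-0.5, 10.5) partially overlaps it — only the 17.00 mm² overlap (of its 121.50 mm²) is removed, clipping the outline — 1 connected region. The result has 1 disconnected region.

1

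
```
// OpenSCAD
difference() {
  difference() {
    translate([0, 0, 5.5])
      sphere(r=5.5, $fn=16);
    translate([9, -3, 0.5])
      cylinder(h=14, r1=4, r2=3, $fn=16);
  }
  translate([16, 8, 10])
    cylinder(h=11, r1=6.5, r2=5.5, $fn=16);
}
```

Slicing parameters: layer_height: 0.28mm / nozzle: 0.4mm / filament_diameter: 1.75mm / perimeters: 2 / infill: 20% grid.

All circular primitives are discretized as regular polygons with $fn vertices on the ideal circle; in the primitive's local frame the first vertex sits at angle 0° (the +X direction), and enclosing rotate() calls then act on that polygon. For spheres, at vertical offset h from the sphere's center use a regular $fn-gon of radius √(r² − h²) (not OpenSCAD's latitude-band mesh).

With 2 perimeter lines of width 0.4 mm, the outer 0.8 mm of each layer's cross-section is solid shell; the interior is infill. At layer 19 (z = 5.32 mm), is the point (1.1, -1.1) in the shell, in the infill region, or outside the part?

At z = 5.32 mm: the r=5.5 sphere contributes a regular 16-gon of circumradius √(5.5²−0.18²) = 5.497; the cone at (9, -3) contributes a regular 16-gon of circumradius 3.656 (interpolated between r1=4 and r2=3 at t=0.344); Taking the first minus the rest: starting from the r=5.5 sphere, the cone at (9, -3) misses the remaining region (no effect) — 1 connected region; the cone at (16, 8) does not reach this height (z outside [10, 21]); Taking the first minus the rest: none of the subtracted shapes is present at this height, so that combined region is unchanged — 1 connected region. Overall, the cross-section is a single solid region. The nearest boundary edge runs (5.08, -2.10)→(3.89, -3.89); distance from the point to it = 3.87 mm. The point is inside the cross-section and 3.87 mm from the nearest boundary — more than the 0.8 mm shell width (2 × 0.4), so it's in the infill interior.

infill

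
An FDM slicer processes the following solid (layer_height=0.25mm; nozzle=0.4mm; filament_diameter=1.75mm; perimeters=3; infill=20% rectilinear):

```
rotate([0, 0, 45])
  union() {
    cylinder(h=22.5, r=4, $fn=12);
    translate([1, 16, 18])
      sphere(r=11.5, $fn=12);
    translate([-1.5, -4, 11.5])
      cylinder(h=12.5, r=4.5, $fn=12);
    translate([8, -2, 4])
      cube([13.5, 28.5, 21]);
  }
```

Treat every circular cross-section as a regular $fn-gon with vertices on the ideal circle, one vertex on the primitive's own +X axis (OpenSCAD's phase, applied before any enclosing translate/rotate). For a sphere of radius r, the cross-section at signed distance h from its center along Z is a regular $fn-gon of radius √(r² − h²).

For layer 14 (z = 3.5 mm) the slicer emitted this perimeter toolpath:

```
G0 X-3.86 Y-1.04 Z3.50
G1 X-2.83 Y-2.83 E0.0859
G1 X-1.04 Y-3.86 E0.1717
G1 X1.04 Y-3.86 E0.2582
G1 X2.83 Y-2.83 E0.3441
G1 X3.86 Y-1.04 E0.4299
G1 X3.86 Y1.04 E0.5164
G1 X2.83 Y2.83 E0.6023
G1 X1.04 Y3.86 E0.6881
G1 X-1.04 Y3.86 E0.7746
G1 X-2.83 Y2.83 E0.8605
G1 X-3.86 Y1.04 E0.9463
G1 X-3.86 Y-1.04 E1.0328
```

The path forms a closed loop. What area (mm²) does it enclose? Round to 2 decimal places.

Apply the shoelace formula to the sequence of (X, Y) vertices; enclosed area = 47.98 mm².

47.98 mm²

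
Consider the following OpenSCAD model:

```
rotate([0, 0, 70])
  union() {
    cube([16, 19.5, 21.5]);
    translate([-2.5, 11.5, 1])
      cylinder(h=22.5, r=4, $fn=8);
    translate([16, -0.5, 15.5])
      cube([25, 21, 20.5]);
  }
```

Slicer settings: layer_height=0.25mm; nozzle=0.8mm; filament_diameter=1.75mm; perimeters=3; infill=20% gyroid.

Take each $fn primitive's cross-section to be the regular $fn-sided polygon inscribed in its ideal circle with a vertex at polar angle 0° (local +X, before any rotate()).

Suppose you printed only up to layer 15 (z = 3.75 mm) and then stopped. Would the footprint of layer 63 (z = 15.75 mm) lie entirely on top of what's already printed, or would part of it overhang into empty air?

part overhangs

Compare the two slices. At z = 3.75: the cube (footprint 16×19.5) is included at this height (area 312.00 mm²); the cylinder at (-2.5, 11.5): section is a regular 8-gon, circumradius r=4 (area = (8/2)·4.000²·sin(360°/8) = 45.25 mm²); the cube at (16, -0.5) is absent (z outside [15.5, 36]); Combining (union): the regions partially overlap — summed areas 357.25 mm² minus the doubly-counted overlap 5.22 mm² gives 352.04 mm² — area = 352.04 mm²; (rotated 70° about Z; rotation is an isometry so areas/perimeters/island counts are preserved). At z = 15.75: the 16×19.5 cube contributes its full rectangle (area 312.00 mm²); the cylinder at (-2.5, 11.5): section is a regular 8-gon, circumradius r=4 (area = (8/2)·4.000²·sin(360°/8) = 45.25 mm²); the 25×21 cube at (16, -0.5) contributes its full rectangle (area 525.00 mm²); Merging all regions: the regions partially overlap — summed areas 882.25 mm² minus the doubly-counted overlap 5.22 mm² gives 877.04 mm² — area = 877.04 mm²; (rotated 70° about Z; rotation is an isometry so areas/perimeters/island counts are preserved). Checking containment: at z = 15.75 the cross-section extends beyond the z = 3.75 cross-section by about 525.00 mm².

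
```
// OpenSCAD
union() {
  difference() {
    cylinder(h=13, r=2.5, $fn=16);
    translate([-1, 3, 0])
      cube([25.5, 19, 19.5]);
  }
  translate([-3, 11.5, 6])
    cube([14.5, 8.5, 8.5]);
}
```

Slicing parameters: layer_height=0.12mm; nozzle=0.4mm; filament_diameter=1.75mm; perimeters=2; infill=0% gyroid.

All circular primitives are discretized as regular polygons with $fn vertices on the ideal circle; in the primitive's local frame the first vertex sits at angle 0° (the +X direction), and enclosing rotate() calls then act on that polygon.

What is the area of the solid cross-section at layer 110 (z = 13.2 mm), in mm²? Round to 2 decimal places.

At z = 13.2 mm: the cylinder is absent (z outside [0, 13]); the cube at (-1, 3) is present — its section is the full 25.5×19 rectangle (area 484.50 mm²); Subtracting the remaining from the first: the first operand is absent here, so nothing remains; the 14.5×8.5 cube at (-3, 11.5) contributes its full rectangle (area 123.25 mm²); Combining (union): only the 14.5×8.5 cube at (-3, 11.5) is present, so the union is just that shape — area = 123.25 mm². Overall, the cross-section is a single solid region. Net area = 123.25 mm².

123.25 mm²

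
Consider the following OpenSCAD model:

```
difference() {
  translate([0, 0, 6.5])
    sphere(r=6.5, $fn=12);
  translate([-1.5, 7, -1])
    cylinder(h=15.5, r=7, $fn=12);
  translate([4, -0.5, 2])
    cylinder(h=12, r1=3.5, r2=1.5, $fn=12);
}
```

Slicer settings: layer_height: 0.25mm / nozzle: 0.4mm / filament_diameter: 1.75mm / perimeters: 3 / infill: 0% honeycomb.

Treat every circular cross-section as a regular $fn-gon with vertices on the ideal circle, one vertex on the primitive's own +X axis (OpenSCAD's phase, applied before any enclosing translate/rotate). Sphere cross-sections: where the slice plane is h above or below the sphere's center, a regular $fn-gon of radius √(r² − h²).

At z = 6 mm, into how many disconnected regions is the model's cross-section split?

2

At z = 6 mm: the r=6.5 sphere contributes a regular 12-gon of circumradius √(6.5²−0.5²) = 6.481; the cylinder at (-1.5, 7): section is a regular 12-gon, circumradius r=7; the cone at (4, -0.5) (r1=3.5→r2=1.5) has section circumradius 2.833 here — a regular 12-gon; Taking the first minus the rest: starting from the r=6.5 sphere, the r=7 cylinder at (-1.5, 7) partially overlaps it — only the 46.87 mm² overlap (of its 147.00 mm²) is removed, clipping the outline; the cone at (4, -0.5) partially overlaps it — only the 22.32 mm² overlap (of its 24.08 mm²) is removed, clipping the outline — 2 connected regions. The result has 2 disconnected regions.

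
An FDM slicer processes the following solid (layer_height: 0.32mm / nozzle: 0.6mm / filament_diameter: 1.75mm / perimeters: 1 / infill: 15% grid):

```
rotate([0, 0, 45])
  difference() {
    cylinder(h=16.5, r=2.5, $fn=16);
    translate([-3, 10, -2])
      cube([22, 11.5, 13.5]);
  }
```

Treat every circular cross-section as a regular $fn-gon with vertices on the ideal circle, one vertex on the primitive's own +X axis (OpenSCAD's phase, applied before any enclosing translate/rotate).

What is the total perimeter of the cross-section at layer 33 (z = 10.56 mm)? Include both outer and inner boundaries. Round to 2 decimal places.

15.61 mm

At z = 10.56 mm: the r=2.5 cylinder gives a regular 16-gon of circumradius 2.5 (constant along its height) (perimeter = 2·16·2.500·sin(180°/16) = 15.61 mm); the 22×11.5 cube at (-3, 10) contributes its full rectangle (perimeter 67.00 mm); Subtracting the remaining from the first: starting from the r=2.5 cylinder, the 22×11.5 cube at (-3, 10) misses the remaining region (no effect) — boundary = 15.61 mm; (whole slice rotated 45° about Z — lengths, areas and connectivity unchanged). Overall, the cross-section is a single solid region. Total boundary length (outer) = 15.61 mm.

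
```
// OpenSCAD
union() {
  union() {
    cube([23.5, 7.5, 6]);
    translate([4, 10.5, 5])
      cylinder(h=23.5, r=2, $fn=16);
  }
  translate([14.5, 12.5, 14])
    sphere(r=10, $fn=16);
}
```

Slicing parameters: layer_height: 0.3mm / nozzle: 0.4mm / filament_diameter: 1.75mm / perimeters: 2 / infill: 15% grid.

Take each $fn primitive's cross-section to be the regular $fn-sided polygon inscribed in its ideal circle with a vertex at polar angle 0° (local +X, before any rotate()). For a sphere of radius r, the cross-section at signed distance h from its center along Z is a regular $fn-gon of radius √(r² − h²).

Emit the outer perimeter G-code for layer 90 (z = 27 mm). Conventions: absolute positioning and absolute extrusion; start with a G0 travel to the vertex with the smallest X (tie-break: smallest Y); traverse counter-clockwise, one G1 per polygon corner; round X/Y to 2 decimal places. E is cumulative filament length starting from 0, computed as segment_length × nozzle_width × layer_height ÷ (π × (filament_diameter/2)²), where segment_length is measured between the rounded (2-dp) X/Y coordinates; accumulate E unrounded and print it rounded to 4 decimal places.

G0 X2.00 Y10.50 Z27.00
G1 X2.15 Y9.73 E0.0391
G1 X2.59 Y9.09 E0.0779
G1 X3.23 Y8.65 E0.1166
G1 X4.00 Y8.50 E0.1558
G1 X4.77 Y8.65 E0.1949
G1 X5.41 Y9.09 E0.2337
G1 X5.85 Y9.73 E0.2724
G1 X6.00 Y10.50 E0.3115
G1 X5.85 Y11.27 E0.3507
G1 X5.41 Y11.91 E0.3894
G1 X4.77 Y12.35 E0.4282
G1 X4.00 Y12.50 E0.4673
G1 X3.23 Y12.35 E0.5064
G1 X2.59 Y11.91 E0.5452
G1 X2.15 Y11.27 E0.5839
G1 X2.00 Y10.50 E0.6231

At z = 27 mm: the cube is absent (z outside [0, 6]); the r=2 cylinder at (4, 10.5) contributes a regular 16-gon of circumradius 2; Merging all regions: only the r=2 cylinder at (4, 10.5) is present, so the union is just that shape — 1 connected region; the sphere at (14.5, 12.5) is not intersected at this z (|z−center|=13.000 > r=10); Combining (union): only the result so far is present, so the union is just that shape — 1 connected region. The outline is a single polygon with 16 vertices. Extrusion per mm of travel: 0.4 × 0.3 / (π × 0.875²) = 0.049890. Accumulating E over each segment gives final E = 0.6231.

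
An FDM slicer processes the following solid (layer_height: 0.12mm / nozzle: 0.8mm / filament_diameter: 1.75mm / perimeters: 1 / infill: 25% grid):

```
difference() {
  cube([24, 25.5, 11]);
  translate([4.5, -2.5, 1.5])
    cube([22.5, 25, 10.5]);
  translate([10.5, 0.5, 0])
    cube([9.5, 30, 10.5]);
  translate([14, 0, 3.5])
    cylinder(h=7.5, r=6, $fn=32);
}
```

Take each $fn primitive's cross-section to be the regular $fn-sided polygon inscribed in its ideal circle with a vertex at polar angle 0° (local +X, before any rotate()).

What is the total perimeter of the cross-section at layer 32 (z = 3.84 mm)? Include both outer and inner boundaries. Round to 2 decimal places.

86.00 mm

At z = 3.84 mm: the 24×25.5 cube contributes its full rectangle (perimeter 99.00 mm); the cube at (4.5, -2.5) is present — its section is the full 22.5×25 rectangle (perimeter 95.00 mm); the cube at (10.5, 0.5) (footprint 9.5×30) is included at this height (perimeter 79.00 mm); the r=6 cylinder at (14, 0) gives a regular 32-gon of circumradius 6 (constant along its height) (perimeter = 2·32·6.000·sin(180°/32) = 37.64 mm); After the difference (first − rest): starting from the 24×25.5 cube, the 22.5×25 cube at (4.5, -2.5) partially overlaps it — only the 438.75 mm² overlap (of its 562.50 mm²) is removed, clipping the outline; the 9.5×30 cube at (10.5, 0.5) partially overlaps it — only the 28.50 mm² overlap (of its 285.00 mm²) is removed, clipping the outline; the r=6 cylinder at (14, 0) misses the remaining region (no effect) — boundary = 86.00 mm. Overall, the cross-section has 2 separate islands. Total boundary length (outer) = 86.00 mm.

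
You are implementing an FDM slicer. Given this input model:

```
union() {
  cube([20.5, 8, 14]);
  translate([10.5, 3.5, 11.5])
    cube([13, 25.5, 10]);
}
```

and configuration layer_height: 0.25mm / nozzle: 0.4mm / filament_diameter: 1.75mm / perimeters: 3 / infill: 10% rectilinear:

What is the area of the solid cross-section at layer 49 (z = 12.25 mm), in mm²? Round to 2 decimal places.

At z = 12.25 mm: the 20.5×8 cube contributes its full rectangle (area 164.00 mm²); the cube at (10.5, 3.5) (footprint 13×25.5) is included at this height (area 331.50 mm²); Taking the union: the regions partially overlap — summed areas 495.50 mm² minus the doubly-counted overlap 45.00 mm² gives 450.50 mm² — area = 450.50 mm². Overall, the cross-section is a single solid region. Net area = 450.50 mm².

450.50 mm²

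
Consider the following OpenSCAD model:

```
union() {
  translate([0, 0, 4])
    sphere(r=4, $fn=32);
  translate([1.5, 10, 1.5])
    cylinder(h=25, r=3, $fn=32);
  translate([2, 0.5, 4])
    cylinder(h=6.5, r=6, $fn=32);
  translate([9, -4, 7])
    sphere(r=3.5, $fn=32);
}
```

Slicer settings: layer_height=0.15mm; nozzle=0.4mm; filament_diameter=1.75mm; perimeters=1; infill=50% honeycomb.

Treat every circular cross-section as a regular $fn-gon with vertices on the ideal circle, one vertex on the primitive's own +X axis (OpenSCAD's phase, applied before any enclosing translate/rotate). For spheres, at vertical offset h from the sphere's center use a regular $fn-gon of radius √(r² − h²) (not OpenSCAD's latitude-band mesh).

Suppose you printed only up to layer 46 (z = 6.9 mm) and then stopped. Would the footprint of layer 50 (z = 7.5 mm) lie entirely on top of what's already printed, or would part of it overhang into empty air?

Compare the two slices. At z = 6.9: the sphere: section is a regular 32-gon, circumradius = √(r²−h²) = √(4²−2.9²) = 2.755 (area = (32/2)·2.755²·sin(360°/32) = 23.69 mm²); the r=3 cylinder at (1.5, 10) contributes a regular 32-gon of circumradius 3 (area = (32/2)·3.000²·sin(360°/32) = 28.09 mm²); the cylinder at (2, 0.5): section is a regular 32-gon, circumradius r=6 (area = (32/2)·6.000²·sin(360°/32) = 112.37 mm²); the sphere at (9, -4): section is a regular 32-gon, circumradius = √(r²−h²) = √(3.5²−0.1²) = 3.499 (area = (32/2)·3.499²·sin(360°/32) = 38.21 mm²); Combining (union): the regions partially overlap — summed areas 202.36 mm² minus the doubly-counted overlap 27.04 mm² gives 175.32 mm² — area = 175.32 mm². At z = 7.5: the r=4 sphere slices to a regular 32-gon of circumradius 1.936 (√(r²−h²) with h=3.5 from center) (area = (32/2)·1.936²·sin(360°/32) = 11.71 mm²); the cylinder at (1.5, 10): section is a regular 32-gon, circumradius r=3 (area = (32/2)·3.000²·sin(360°/32) = 28.09 mm²); the r=6 cylinder at (2, 0.5) gives a regular 32-gon of circumradius 6 (constant along its height) (area = (32/2)·6.000²·sin(360°/32) = 112.37 mm²); the r=3.5 sphere at (9, -4) slices to a regular 32-gon of circumradius 3.464 (√(r²−h²) with h=0.5 from center) (area = (32/2)·3.464²·sin(360°/32) = 37.46 mm²); Taking the union: the regions partially overlap — summed areas 189.63 mm² minus the doubly-counted overlap 14.90 mm² gives 174.73 mm² — area = 174.73 mm². Checking containment: the cross-section at z = 7.5 is a subset of the cross-section at z = 6.9.

entirely on top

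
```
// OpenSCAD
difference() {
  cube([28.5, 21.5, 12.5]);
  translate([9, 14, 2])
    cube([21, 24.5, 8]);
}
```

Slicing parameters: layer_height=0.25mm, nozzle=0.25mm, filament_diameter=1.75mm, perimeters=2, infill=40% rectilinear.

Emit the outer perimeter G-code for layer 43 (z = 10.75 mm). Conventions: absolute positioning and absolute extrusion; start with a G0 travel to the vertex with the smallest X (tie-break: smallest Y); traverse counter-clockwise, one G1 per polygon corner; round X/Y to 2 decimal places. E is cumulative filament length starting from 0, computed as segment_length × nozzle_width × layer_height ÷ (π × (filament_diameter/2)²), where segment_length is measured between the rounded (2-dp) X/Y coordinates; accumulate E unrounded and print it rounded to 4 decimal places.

At z = 10.75 mm: the cube is present — its section is the full 28.5×21.5 rectangle; the cube at (9, 14) is not intersected at this z (z outside [2, 10]); Subtracting the remaining from the first: none of the subtracted shapes is present at this height, so the 28.5×21.5 cube is unchanged — 1 connected region. The outline is a single polygon with 4 vertices. Extrusion per mm of travel: 0.25 × 0.25 / (π × 0.875²) = 0.025984. Accumulating E over each segment gives final E = 2.5984.

G0 X0.00 Y0.00 Z10.75
G1 X28.50 Y0.00 E0.7406
G1 X28.50 Y21.50 E1.2992
G1 X0.00 Y21.50 E2.0398
G1 X0.00 Y0.00 E2.5984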